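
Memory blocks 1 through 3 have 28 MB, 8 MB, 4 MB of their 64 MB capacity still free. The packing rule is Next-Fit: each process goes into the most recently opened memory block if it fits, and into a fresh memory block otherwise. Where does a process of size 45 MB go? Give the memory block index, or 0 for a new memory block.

Next-Fit only looks at memory block 3, which has 4 MB free.
45 MB does not fit, so a new memory block is opened.

0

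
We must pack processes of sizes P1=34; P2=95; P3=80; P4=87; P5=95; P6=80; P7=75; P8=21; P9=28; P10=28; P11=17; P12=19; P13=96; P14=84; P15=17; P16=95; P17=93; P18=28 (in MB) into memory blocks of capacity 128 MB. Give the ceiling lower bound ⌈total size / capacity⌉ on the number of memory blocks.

Total size = 34 + 95 + 80 + 87 + 95 + 80 + 75 + 21 + 28 + 28 + 17 + 19 + 96 + 84 + 17 + 95 + 93 + 28 = 1072 MB.
⌈1072 / 128⌉ = 9.

9 memory blocks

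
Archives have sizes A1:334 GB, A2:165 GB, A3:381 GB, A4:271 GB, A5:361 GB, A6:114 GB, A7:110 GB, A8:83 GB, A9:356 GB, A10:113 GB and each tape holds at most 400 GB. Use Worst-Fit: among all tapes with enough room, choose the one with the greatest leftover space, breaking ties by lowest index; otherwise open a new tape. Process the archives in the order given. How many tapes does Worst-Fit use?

7 tapes

tape 1: place A1 (334 GB), 66 GB left
tape 2: place A2 (165 GB), 235 GB left
tape 3: place A3 (381 GB), 19 GB left
tape 4: place A4 (271 GB), 129 GB left
tape 5: place A5 (361 GB), 39 GB left
tape 2: place A6 (114 GB), 121 GB left
tape 4: place A7 (110 GB), 19 GB left
tape 2: place A8 (83 GB), 38 GB left
tape 6: place A9 (356 GB), 44 GB left
tape 7: place A10 (113 GB), 287 GB left
Final tapes: [334] [165,114,83] [381] [271,110] [361] [356] [113].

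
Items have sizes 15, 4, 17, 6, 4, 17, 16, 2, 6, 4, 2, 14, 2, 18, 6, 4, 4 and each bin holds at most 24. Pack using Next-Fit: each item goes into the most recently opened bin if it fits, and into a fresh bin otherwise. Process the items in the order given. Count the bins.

15 → bin 1 (remaining 9)
4 → bin 1 (remaining 5)
17 → bin 2 (remaining 7)
6 → bin 2 (remaining 1)
4 → bin 3 (remaining 20)
17 → bin 3 (remaining 3)
16 → bin 4 (remaining 8)
2 → bin 4 (remaining 6)
6 → bin 4 (remaining 0)
4 → bin 5 (remaining 20)
2 → bin 5 (remaining 18)
14 → bin 5 (remaining 4)
2 → bin 5 (remaining 2)
18 → bin 6 (remaining 6)
6 → bin 6 (remaining 0)
4 → bin 7 (remaining 20)
4 → bin 7 (remaining 16)
Final bins: [15,4] [17,6] [4,17] [16,2,6] [4,2,14,2] [18,6] [4,4].

7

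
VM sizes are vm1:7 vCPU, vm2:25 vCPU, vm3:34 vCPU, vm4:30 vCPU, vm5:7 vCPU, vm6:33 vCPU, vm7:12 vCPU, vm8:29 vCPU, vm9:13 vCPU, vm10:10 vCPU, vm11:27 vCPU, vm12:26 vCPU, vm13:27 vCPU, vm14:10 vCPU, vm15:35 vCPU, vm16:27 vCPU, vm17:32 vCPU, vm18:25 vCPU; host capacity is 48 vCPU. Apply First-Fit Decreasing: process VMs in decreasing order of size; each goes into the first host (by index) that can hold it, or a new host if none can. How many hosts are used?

12 hosts

Sorted descending: 35, 34, 33, 32, 30, 29, 27, 27, 27, 26, 25, 25, 13, 12, 10, 10, 7, 7.
35 vCPU → host 1 (remaining 13 vCPU)
34 vCPU → host 2 (remaining 14 vCPU)
33 vCPU → host 3 (remaining 15 vCPU)
32 vCPU → host 4 (remaining 16 vCPU)
30 vCPU → host 5 (remaining 18 vCPU)
29 vCPU → host 6 (remaining 19 vCPU)
27 vCPU → host 7 (remaining 21 vCPU)
27 vCPU → host 8 (remaining 21 vCPU)
27 vCPU → host 9 (remaining 21 vCPU)
26 vCPU → host 10 (remaining 22 vCPU)
25 vCPU → host 11 (remaining 23 vCPU)
25 vCPU → host 12 (remaining 23 vCPU)
13 vCPU → host 1 (remaining 0 vCPU)
12 vCPU → host 2 (remaining 2 vCPU)
10 vCPU → host 3 (remaining 5 vCPU)
10 vCPU → host 4 (remaining 6 vCPU)
7 vCPU → host 5 (remaining 11 vCPU)
7 vCPU → host 5 (remaining 4 vCPU)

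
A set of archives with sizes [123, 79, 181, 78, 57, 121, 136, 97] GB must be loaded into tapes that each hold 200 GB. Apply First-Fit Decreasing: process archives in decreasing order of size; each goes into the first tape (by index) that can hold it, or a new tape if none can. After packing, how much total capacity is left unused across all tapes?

Sorted descending: 181, 136, 123, 121, 97, 79, 78, 57.
tape 1: place 181 GB, 19 GB left
tape 2: place 136 GB, 64 GB left
tape 3: place 123 GB, 77 GB left
tape 4: place 121 GB, 79 GB left
tape 5: place 97 GB, 103 GB left
tape 4: place 79 GB, 0 GB left
tape 5: place 78 GB, 25 GB left
tape 2: place 57 GB, 7 GB left
5 tapes × 200 GB = 1000 GB; used 872 GB; unused 128 GB.

128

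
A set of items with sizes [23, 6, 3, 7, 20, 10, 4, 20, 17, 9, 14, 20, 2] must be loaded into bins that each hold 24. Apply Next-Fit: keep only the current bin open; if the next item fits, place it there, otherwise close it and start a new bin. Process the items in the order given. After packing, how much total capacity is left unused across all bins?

37

Put 23 in bin 1; 1 remain.
Put 6 in bin 2; 18 remain.
Put 3 in bin 2; 15 remain.
Put 7 in bin 2; 8 remain.
Put 20 in bin 3; 4 remain.
Put 10 in bin 4; 14 remain.
Put 4 in bin 4; 10 remain.
Put 20 in bin 5; 4 remain.
Put 17 in bin 6; 7 remain.
Put 9 in bin 7; 15 remain.
Put 14 in bin 7; 1 remain.
Put 20 in bin 8; 4 remain.
Put 2 in bin 8; 2 remain.
8 bins × 24 = 192; used 155; unused 37.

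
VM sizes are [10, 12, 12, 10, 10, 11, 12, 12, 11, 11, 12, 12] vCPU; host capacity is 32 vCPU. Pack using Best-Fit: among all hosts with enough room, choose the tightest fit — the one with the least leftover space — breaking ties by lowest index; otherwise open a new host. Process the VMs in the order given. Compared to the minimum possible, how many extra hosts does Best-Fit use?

Best-Fit: [10,12,10] [12,10] [11,12] [12,11] [11,12] [12] → 6 hosts.
Total size 135 vCPU; any packing needs at least ⌈135/32⌉ = 5 hosts.
An optimal packing achieves that bound: [12,12] [12,12] [12,12] [11,11,10] [11,10,10] → 5 hosts.
Excess: 6 − 5 = 1.

1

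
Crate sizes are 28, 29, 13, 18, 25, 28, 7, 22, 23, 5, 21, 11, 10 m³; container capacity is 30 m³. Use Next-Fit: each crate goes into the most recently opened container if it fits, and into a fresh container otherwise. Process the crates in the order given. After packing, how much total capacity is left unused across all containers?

28 m³ → container 1 (remaining 2 m³)
29 m³ → container 2 (remaining 1 m³)
13 m³ → container 3 (remaining 17 m³)
18 m³ → container 4 (remaining 12 m³)
25 m³ → container 5 (remaining 5 m³)
28 m³ → container 6 (remaining 2 m³)
7 m³ → container 7 (remaining 23 m³)
22 m³ → container 7 (remaining 1 m³)
23 m³ → container 8 (remaining 7 m³)
5 m³ → container 8 (remaining 2 m³)
21 m³ → container 9 (remaining 9 m³)
11 m³ → container 10 (remaining 19 m³)
10 m³ → container 10 (remaining 9 m³)
10 containers × 30 m³ = 300 m³; used 240 m³; unused 60 m³.

60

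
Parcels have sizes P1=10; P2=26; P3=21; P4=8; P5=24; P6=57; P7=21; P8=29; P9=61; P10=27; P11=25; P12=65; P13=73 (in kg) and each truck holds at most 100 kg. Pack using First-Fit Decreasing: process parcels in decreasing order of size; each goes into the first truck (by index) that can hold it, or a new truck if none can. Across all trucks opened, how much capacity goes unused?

Sorted descending: 73, 65, 61, 57, 29, 27, 26, 25, 24, 21, 21, 10, 8.
Put 73 kg in truck 1; 27 kg remain.
Put 65 kg in truck 2; 35 kg remain.
Put 61 kg in truck 3; 39 kg remain.
Put 57 kg in truck 4; 43 kg remain.
Put 29 kg in truck 2; 6 kg remain.
Put 27 kg in truck 1; 0 kg remain.
Put 26 kg in truck 3; 13 kg remain.
Put 25 kg in truck 4; 18 kg remain.
Put 24 kg in truck 5; 76 kg remain.
Put 21 kg in truck 5; 55 kg remain.
Put 21 kg in truck 5; 34 kg remain.
Put 10 kg in truck 3; 3 kg remain.
Put 8 kg in truck 4; 10 kg remain.
5 trucks × 100 kg = 500 kg; used 447 kg; unused 53 kg.

53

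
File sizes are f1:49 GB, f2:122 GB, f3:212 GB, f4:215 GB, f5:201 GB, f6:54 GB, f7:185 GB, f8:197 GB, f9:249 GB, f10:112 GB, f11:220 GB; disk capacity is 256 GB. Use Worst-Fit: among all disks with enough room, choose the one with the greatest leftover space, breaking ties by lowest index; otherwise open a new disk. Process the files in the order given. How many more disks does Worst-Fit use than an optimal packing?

1

Worst-Fit: [49,122,54] [212] [215] [201] [185] [197] [249] [112] [220] → 9 disks.
Total size 1816 GB; any packing needs at least ⌈1816/256⌉ = 8 disks.
An optimal packing achieves that bound: [249] [220] [215] [212] [201,54] [197,49] [185] [122,112] → 8 disks.
Excess: 9 − 8 = 1.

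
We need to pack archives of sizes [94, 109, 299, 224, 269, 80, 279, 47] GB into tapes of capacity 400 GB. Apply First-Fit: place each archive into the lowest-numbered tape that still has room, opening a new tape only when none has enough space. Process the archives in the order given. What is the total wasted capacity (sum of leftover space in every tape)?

599

tape 1: place 94 GB, 306 GB left
tape 1: place 109 GB, 197 GB left
tape 2: place 299 GB, 101 GB left
tape 3: place 224 GB, 176 GB left
tape 4: place 269 GB, 131 GB left
tape 1: place 80 GB, 117 GB left
tape 5: place 279 GB, 121 GB left
tape 1: place 47 GB, 70 GB left
5 tapes × 400 GB = 2000 GB; used 1401 GB; unused 599 GB.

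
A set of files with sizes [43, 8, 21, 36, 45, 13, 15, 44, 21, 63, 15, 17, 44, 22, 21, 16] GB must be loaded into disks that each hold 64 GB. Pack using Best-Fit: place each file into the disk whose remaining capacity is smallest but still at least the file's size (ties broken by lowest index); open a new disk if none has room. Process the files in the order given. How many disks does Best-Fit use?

8

43 GB → disk 1 (remaining 21 GB)
8 GB → disk 1 (remaining 13 GB)
21 GB → disk 2 (remaining 43 GB)
36 GB → disk 2 (remaining 7 GB)
45 GB → disk 3 (remaining 19 GB)
13 GB → disk 1 (remaining 0 GB)
15 GB → disk 3 (remaining 4 GB)
44 GB → disk 4 (remaining 20 GB)
21 GB → disk 5 (remaining 43 GB)
63 GB → disk 6 (remaining 1 GB)
15 GB → disk 4 (remaining 5 GB)
17 GB → disk 5 (remaining 26 GB)
44 GB → disk 7 (remaining 20 GB)
22 GB → disk 5 (remaining 4 GB)
21 GB → disk 8 (remaining 43 GB)
16 GB → disk 7 (remaining 4 GB)
Final disks: [43,8,13] [21,36] [45,15] [44,15] [21,17,22] [63] [44,16] [21].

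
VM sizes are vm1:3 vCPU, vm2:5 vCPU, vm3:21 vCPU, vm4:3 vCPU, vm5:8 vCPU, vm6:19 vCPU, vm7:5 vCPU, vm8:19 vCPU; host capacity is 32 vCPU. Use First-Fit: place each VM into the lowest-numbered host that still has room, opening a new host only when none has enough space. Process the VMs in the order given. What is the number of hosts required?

vm1 (3 vCPU) → host 1 (remaining 29 vCPU)
vm2 (5 vCPU) → host 1 (remaining 24 vCPU)
vm3 (21 vCPU) → host 1 (remaining 3 vCPU)
vm4 (3 vCPU) → host 1 (remaining 0 vCPU)
vm5 (8 vCPU) → host 2 (remaining 24 vCPU)
vm6 (19 vCPU) → host 2 (remaining 5 vCPU)
vm7 (5 vCPU) → host 2 (remaining 0 vCPU)
vm8 (19 vCPU) → host 3 (remaining 13 vCPU)

3 hosts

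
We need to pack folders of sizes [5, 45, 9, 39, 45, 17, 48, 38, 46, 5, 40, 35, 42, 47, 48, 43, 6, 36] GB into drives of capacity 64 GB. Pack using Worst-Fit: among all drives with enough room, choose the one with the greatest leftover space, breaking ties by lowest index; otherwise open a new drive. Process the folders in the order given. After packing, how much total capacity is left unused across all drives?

238

drive 1: place 5 GB, 59 GB left
drive 1: place 45 GB, 14 GB left
drive 1: place 9 GB, 5 GB left
drive 2: place 39 GB, 25 GB left
drive 3: place 45 GB, 19 GB left
drive 2: place 17 GB, 8 GB left
drive 4: place 48 GB, 16 GB left
drive 5: place 38 GB, 26 GB left
drive 6: place 46 GB, 18 GB left
drive 5: place 5 GB, 21 GB left
drive 7: place 40 GB, 24 GB left
drive 8: place 35 GB, 29 GB left
drive 9: place 42 GB, 22 GB left
drive 10: place 47 GB, 17 GB left
drive 11: place 48 GB, 16 GB left
drive 12: place 43 GB, 21 GB left
drive 8: place 6 GB, 23 GB left
drive 13: place 36 GB, 28 GB left
13 drives × 64 GB = 832 GB; used 594 GB; unused 238 GB.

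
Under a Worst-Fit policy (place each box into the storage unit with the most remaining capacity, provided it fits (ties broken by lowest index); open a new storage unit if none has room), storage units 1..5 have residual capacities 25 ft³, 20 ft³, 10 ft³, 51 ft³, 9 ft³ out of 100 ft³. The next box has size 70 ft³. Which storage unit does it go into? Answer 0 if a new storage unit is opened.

0

No storage unit has ≥ 70 ft³ free, so a new storage unit is opened.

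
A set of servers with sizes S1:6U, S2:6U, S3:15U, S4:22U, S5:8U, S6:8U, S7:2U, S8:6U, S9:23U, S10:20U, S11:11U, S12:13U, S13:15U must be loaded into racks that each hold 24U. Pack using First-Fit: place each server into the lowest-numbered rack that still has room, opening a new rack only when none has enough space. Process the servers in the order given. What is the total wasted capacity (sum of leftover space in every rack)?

37

Put S1 (6U) in rack 1; 18U remain.
Put S2 (6U) in rack 1; 12U remain.
Put S3 (15U) in rack 2; 9U remain.
Put S4 (22U) in rack 3; 2U remain.
Put S5 (8U) in rack 1; 4U remain.
Put S6 (8U) in rack 2; 1U remain.
Put S7 (2U) in rack 1; 2U remain.
Put S8 (6U) in rack 4; 18U remain.
Put S9 (23U) in rack 5; 1U remain.
Put S10 (20U) in rack 6; 4U remain.
Put S11 (11U) in rack 4; 7U remain.
Put S12 (13U) in rack 7; 11U remain.
Put S13 (15U) in rack 8; 9U remain.
8 racks × 24U = 192U; used 155U; unused 37U.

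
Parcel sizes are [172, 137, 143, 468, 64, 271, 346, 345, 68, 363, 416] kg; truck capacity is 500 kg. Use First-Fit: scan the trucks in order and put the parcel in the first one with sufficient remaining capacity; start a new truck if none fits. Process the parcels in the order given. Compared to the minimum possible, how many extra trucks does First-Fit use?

First-Fit: [172,137,143] [468] [64,271,68] [346] [345] [363] [416] → 7 trucks.
Total size 2793 kg; any packing needs at least ⌈2793/500⌉ = 6 trucks.
An optimal packing achieves that bound: [468] [416,68] [363,137] [346,143] [345,64] [271,172] → 6 trucks.
Excess: 7 − 6 = 1.

1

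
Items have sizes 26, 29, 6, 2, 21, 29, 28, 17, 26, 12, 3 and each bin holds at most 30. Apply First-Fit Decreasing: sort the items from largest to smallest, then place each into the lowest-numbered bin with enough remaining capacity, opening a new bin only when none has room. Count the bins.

7

Sorted descending: 29, 29, 28, 26, 26, 21, 17, 12, 6, 3, 2.
Put 29 in bin 1; 1 remain.
Put 29 in bin 2; 1 remain.
Put 28 in bin 3; 2 remain.
Put 26 in bin 4; 4 remain.
Put 26 in bin 5; 4 remain.
Put 21 in bin 6; 9 remain.
Put 17 in bin 7; 13 remain.
Put 12 in bin 7; 1 remain.
Put 6 in bin 6; 3 remain.
Put 3 in bin 4; 1 remain.
Put 2 in bin 3; 0 remain.
Final bins: [29] [29] [28,2] [26,3] [26] [21,6] [17,12].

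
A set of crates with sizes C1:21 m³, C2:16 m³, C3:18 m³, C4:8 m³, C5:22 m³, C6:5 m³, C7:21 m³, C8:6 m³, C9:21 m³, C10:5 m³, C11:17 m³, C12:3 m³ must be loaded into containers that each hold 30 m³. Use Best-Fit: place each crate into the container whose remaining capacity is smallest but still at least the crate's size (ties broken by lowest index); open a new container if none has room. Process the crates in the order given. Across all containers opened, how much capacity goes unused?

C1 (21 m³) → container 1 (remaining 9 m³)
C2 (16 m³) → container 2 (remaining 14 m³)
C3 (18 m³) → container 3 (remaining 12 m³)
C4 (8 m³) → container 1 (remaining 1 m³)
C5 (22 m³) → container 4 (remaining 8 m³)
C6 (5 m³) → container 4 (remaining 3 m³)
C7 (21 m³) → container 5 (remaining 9 m³)
C8 (6 m³) → container 5 (remaining 3 m³)
C9 (21 m³) → container 6 (remaining 9 m³)
C10 (5 m³) → container 6 (remaining 4 m³)
C11 (17 m³) → container 7 (remaining 13 m³)
C12 (3 m³) → container 4 (remaining 0 m³)
7 containers × 30 m³ = 210 m³; used 163 m³; unused 47 m³.

47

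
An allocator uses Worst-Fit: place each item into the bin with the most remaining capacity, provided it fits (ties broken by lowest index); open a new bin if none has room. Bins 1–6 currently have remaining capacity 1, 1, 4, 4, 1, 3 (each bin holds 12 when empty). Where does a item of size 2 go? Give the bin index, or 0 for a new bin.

Bins with room: bin 3 (4), bin 4 (4), bin 6 (3).
Most room is bin 3 with 4 free.

3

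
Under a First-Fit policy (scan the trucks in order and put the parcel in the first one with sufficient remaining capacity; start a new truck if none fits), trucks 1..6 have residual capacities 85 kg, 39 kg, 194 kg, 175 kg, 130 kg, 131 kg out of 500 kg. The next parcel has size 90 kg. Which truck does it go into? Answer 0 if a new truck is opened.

3

Trucks with room: truck 3 (194 kg), truck 4 (175 kg), truck 5 (130 kg), truck 6 (131 kg).
The first with room is truck 3.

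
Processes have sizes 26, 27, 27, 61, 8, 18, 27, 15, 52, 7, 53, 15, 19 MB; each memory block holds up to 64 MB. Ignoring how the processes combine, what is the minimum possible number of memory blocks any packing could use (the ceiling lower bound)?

6

Total size = 26 + 27 + 27 + 61 + 8 + 18 + 27 + 15 + 52 + 7 + 53 + 15 + 19 = 355 MB.
⌈355 / 64⌉ = 6.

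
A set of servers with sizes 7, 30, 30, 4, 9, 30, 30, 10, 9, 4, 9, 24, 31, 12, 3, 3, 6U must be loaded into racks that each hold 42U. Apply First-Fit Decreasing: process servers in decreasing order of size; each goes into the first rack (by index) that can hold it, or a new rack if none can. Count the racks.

7

Sorted descending: 31, 30, 30, 30, 30, 24, 12, 10, 9, 9, 9, 7, 6, 4, 4, 3, 3.
rack 1: place 31U, 11U left
rack 2: place 30U, 12U left
rack 3: place 30U, 12U left
rack 4: place 30U, 12U left
rack 5: place 30U, 12U left
rack 6: place 24U, 18U left
rack 2: place 12U, 0U left
rack 1: place 10U, 1U left
rack 3: place 9U, 3U left
rack 4: place 9U, 3U left
rack 5: place 9U, 3U left
rack 6: place 7U, 11U left
rack 6: place 6U, 5U left
rack 6: place 4U, 1U left
rack 7: place 4U, 38U left
rack 3: place 3U, 0U left
rack 4: place 3U, 0U left
Final racks: [31,10] [30,12] [30,9,3] [30,9,3] [30,9] [24,7,6,4] [4].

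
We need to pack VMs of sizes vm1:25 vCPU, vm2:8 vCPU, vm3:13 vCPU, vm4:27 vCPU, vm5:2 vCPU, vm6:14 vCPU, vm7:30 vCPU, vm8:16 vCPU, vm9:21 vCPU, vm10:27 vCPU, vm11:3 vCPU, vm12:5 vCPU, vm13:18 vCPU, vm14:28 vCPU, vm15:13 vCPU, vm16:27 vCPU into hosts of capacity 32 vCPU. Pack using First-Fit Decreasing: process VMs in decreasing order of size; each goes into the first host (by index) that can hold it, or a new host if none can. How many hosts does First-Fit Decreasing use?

10

Sorted descending: 30, 28, 27, 27, 27, 25, 21, 18, 16, 14, 13, 13, 8, 5, 3, 2.
30 vCPU → host 1 (remaining 2 vCPU)
28 vCPU → host 2 (remaining 4 vCPU)
27 vCPU → host 3 (remaining 5 vCPU)
27 vCPU → host 4 (remaining 5 vCPU)
27 vCPU → host 5 (remaining 5 vCPU)
25 vCPU → host 6 (remaining 7 vCPU)
21 vCPU → host 7 (remaining 11 vCPU)
18 vCPU → host 8 (remaining 14 vCPU)
16 vCPU → host 9 (remaining 16 vCPU)
14 vCPU → host 8 (remaining 0 vCPU)
13 vCPU → host 9 (remaining 3 vCPU)
13 vCPU → host 10 (remaining 19 vCPU)
8 vCPU → host 7 (remaining 3 vCPU)
5 vCPU → host 3 (remaining 0 vCPU)
3 vCPU → host 2 (remaining 1 vCPU)
2 vCPU → host 1 (remaining 0 vCPU)
Final hosts: [30,2] [28,3] [27,5] [27] [27] [25] [21,8] [18,14] [16,13] [13].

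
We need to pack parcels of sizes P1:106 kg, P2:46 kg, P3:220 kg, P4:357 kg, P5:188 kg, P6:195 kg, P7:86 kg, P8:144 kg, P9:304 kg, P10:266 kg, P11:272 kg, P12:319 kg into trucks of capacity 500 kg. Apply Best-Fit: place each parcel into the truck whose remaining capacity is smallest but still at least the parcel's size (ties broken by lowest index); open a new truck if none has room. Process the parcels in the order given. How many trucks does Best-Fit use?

P1 (106 kg) → truck 1 (remaining 394 kg)
P2 (46 kg) → truck 1 (remaining 348 kg)
P3 (220 kg) → truck 1 (remaining 128 kg)
P4 (357 kg) → truck 2 (remaining 143 kg)
P5 (188 kg) → truck 3 (remaining 312 kg)
P6 (195 kg) → truck 3 (remaining 117 kg)
P7 (86 kg) → truck 3 (remaining 31 kg)
P8 (144 kg) → truck 4 (remaining 356 kg)
P9 (304 kg) → truck 4 (remaining 52 kg)
P10 (266 kg) → truck 5 (remaining 234 kg)
P11 (272 kg) → truck 6 (remaining 228 kg)
P12 (319 kg) → truck 7 (remaining 181 kg)
Final trucks: [106,46,220] [357] [188,195,86] [144,304] [266] [272] [319].

7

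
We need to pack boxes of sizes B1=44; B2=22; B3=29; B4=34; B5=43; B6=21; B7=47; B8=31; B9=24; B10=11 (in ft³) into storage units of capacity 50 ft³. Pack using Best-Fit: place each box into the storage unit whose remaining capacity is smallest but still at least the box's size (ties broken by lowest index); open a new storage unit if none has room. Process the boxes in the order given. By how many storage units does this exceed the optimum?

0

Best-Fit: [44] [22,24] [29,21] [34,11] [43] [47] [31] → 7 storage units.
Total size 306 ft³; any packing needs at least ⌈306/50⌉ = 7 storage units.
So 7 is already optimal.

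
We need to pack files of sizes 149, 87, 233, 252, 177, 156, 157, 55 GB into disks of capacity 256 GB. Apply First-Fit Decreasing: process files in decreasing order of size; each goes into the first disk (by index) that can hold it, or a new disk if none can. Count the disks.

6

Sorted descending: 252, 233, 177, 157, 156, 149, 87, 55.
Put 252 GB in disk 1; 4 GB remain.
Put 233 GB in disk 2; 23 GB remain.
Put 177 GB in disk 3; 79 GB remain.
Put 157 GB in disk 4; 99 GB remain.
Put 156 GB in disk 5; 100 GB remain.
Put 149 GB in disk 6; 107 GB remain.
Put 87 GB in disk 4; 12 GB remain.
Put 55 GB in disk 3; 24 GB remain.
Final disks: [252] [233] [177,55] [157,87] [156] [149].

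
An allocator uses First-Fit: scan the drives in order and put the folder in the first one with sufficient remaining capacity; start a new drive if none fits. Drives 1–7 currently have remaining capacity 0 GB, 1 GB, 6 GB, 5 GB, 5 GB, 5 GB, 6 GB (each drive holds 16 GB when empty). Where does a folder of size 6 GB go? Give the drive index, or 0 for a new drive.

3

Drives with room: drive 3 (6 GB), drive 7 (6 GB).
The first with room is drive 3.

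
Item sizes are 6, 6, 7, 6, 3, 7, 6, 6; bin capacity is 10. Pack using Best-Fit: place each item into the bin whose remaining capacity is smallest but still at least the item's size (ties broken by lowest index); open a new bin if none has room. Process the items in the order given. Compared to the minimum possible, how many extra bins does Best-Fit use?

0

Best-Fit: [6] [6] [7,3] [6] [7] [6] [6] → 7 bins.
7 items exceed 5 (half the capacity), and no two of those can share a bin, so at least 7 bins are needed.
So 7 is already optimal.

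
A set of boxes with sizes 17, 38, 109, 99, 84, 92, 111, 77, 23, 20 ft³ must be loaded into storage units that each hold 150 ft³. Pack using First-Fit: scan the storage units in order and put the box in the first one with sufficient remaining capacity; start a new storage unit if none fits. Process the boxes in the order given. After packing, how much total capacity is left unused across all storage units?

230

storage unit 1: place 17 ft³, 133 ft³ left
storage unit 1: place 38 ft³, 95 ft³ left
storage unit 2: place 109 ft³, 41 ft³ left
storage unit 3: place 99 ft³, 51 ft³ left
storage unit 1: place 84 ft³, 11 ft³ left
storage unit 4: place 92 ft³, 58 ft³ left
storage unit 5: place 111 ft³, 39 ft³ left
storage unit 6: place 77 ft³, 73 ft³ left
storage unit 2: place 23 ft³, 18 ft³ left
storage unit 3: place 20 ft³, 31 ft³ left
6 storage units × 150 ft³ = 900 ft³; used 670 ft³; unused 230 ft³.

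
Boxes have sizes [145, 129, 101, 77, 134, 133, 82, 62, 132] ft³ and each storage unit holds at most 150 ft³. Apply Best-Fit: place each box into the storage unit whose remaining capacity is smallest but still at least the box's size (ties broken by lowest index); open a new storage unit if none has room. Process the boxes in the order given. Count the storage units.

storage unit 1: place 145 ft³, 5 ft³ left
storage unit 2: place 129 ft³, 21 ft³ left
storage unit 3: place 101 ft³, 49 ft³ left
storage unit 4: place 77 ft³, 73 ft³ left
storage unit 5: place 134 ft³, 16 ft³ left
storage unit 6: place 133 ft³, 17 ft³ left
storage unit 7: place 82 ft³, 68 ft³ left
storage unit 7: place 62 ft³, 6 ft³ left
storage unit 8: place 132 ft³, 18 ft³ left

8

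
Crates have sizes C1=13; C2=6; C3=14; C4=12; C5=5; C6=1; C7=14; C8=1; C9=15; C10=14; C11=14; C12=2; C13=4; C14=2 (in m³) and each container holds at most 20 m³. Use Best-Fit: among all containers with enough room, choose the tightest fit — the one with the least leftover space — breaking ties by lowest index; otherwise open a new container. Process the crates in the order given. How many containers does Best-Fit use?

Put C1 (13 m³) in container 1; 7 m³ remain.
Put C2 (6 m³) in container 1; 1 m³ remain.
Put C3 (14 m³) in container 2; 6 m³ remain.
Put C4 (12 m³) in container 3; 8 m³ remain.
Put C5 (5 m³) in container 2; 1 m³ remain.
Put C6 (1 m³) in container 1; 0 m³ remain.
Put C7 (14 m³) in container 4; 6 m³ remain.
Put C8 (1 m³) in container 2; 0 m³ remain.
Put C9 (15 m³) in container 5; 5 m³ remain.
Put C10 (14 m³) in container 6; 6 m³ remain.
Put C11 (14 m³) in container 7; 6 m³ remain.
Put C12 (2 m³) in container 5; 3 m³ remain.
Put C13 (4 m³) in container 4; 2 m³ remain.
Put C14 (2 m³) in container 4; 0 m³ remain.

7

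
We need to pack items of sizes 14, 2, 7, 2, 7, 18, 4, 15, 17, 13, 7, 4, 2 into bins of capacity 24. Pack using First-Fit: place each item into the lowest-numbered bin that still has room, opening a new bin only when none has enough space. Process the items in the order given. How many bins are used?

bin 1: place 14, 10 left
bin 1: place 2, 8 left
bin 1: place 7, 1 left
bin 2: place 2, 22 left
bin 2: place 7, 15 left
bin 3: place 18, 6 left
bin 2: place 4, 11 left
bin 4: place 15, 9 left
bin 5: place 17, 7 left
bin 6: place 13, 11 left
bin 2: place 7, 4 left
bin 2: place 4, 0 left
bin 3: place 2, 4 left
Final bins: [14,2,7] [2,7,4,7,4] [18,2] [15] [17] [13].

6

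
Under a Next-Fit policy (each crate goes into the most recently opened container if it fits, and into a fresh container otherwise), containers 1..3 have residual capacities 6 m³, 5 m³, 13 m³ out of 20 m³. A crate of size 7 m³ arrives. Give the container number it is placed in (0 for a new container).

Next-Fit only looks at container 3, which has 13 m³ free.
7 m³ fits there.

3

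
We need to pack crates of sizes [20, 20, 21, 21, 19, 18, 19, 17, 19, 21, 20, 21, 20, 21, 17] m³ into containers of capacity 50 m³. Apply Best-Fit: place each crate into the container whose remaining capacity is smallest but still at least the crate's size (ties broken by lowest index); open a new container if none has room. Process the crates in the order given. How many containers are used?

8

container 1: place 20 m³, 30 m³ left
container 1: place 20 m³, 10 m³ left
container 2: place 21 m³, 29 m³ left
container 2: place 21 m³, 8 m³ left
container 3: place 19 m³, 31 m³ left
container 3: place 18 m³, 13 m³ left
container 4: place 19 m³, 31 m³ left
container 4: place 17 m³, 14 m³ left
container 5: place 19 m³, 31 m³ left
container 5: place 21 m³, 10 m³ left
container 6: place 20 m³, 30 m³ left
container 6: place 21 m³, 9 m³ left
container 7: place 20 m³, 30 m³ left
container 7: place 21 m³, 9 m³ left
container 8: place 17 m³, 33 m³ left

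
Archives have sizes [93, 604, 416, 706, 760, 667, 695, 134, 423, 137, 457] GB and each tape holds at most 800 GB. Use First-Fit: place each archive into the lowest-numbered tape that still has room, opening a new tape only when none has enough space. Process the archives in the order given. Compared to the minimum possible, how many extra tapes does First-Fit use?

0

First-Fit: [93,604] [416,134,137] [706] [760] [667] [695] [423] [457] → 8 tapes.
8 archives exceed 400 GB (half the capacity), and no two of those can share a tape, so at least 8 tapes are needed.
So 8 is already optimal.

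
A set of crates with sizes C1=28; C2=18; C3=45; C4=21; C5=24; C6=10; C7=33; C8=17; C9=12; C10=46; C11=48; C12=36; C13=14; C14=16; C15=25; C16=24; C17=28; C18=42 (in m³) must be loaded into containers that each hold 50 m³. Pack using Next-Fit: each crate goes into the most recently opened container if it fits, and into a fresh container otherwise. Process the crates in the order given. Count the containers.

12

Put C1 (28 m³) in container 1; 22 m³ remain.
Put C2 (18 m³) in container 1; 4 m³ remain.
Put C3 (45 m³) in container 2; 5 m³ remain.
Put C4 (21 m³) in container 3; 29 m³ remain.
Put C5 (24 m³) in container 3; 5 m³ remain.
Put C6 (10 m³) in container 4; 40 m³ remain.
Put C7 (33 m³) in container 4; 7 m³ remain.
Put C8 (17 m³) in container 5; 33 m³ remain.
Put C9 (12 m³) in container 5; 21 m³ remain.
Put C10 (46 m³) in container 6; 4 m³ remain.
Put C11 (48 m³) in container 7; 2 m³ remain.
Put C12 (36 m³) in container 8; 14 m³ remain.
Put C13 (14 m³) in container 8; 0 m³ remain.
Put C14 (16 m³) in container 9; 34 m³ remain.
Put C15 (25 m³) in container 9; 9 m³ remain.
Put C16 (24 m³) in container 10; 26 m³ remain.
Put C17 (28 m³) in container 11; 22 m³ remain.
Put C18 (42 m³) in container 12; 8 m³ remain.
Final containers: [28,18] [45] [21,24] [10,33] [17,12] [46] [48] [36,14] [16,25] [24] [28] [42].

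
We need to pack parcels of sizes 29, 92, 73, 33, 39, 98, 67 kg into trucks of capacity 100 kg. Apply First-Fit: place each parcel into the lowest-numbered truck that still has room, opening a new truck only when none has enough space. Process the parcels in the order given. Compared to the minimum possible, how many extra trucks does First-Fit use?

First-Fit: [29,33] [92] [73] [39] [98] [67] → 6 trucks.
Total size 431 kg; any packing needs at least ⌈431/100⌉ = 5 trucks.
An optimal packing achieves that bound: [98] [92] [73] [67,33] [39,29] → 5 trucks.
Excess: 6 − 5 = 1.

1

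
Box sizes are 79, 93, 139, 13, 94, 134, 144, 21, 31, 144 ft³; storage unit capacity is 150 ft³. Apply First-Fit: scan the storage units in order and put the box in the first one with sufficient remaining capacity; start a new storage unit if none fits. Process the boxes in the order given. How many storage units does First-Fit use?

7

storage unit 1: place 79 ft³, 71 ft³ left
storage unit 2: place 93 ft³, 57 ft³ left
storage unit 3: place 139 ft³, 11 ft³ left
storage unit 1: place 13 ft³, 58 ft³ left
storage unit 4: place 94 ft³, 56 ft³ left
storage unit 5: place 134 ft³, 16 ft³ left
storage unit 6: place 144 ft³, 6 ft³ left
storage unit 1: place 21 ft³, 37 ft³ left
storage unit 1: place 31 ft³, 6 ft³ left
storage unit 7: place 144 ft³, 6 ft³ left
Final storage units: [79,13,21,31] [93] [139] [94] [134] [144] [144].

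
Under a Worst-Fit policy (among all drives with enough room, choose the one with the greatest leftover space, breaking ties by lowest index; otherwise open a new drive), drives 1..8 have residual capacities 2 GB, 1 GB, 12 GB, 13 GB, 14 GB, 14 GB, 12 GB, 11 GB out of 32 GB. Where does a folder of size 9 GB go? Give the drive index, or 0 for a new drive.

5

Drives with room: drive 3 (12 GB), drive 4 (13 GB), drive 5 (14 GB), drive 6 (14 GB), drive 7 (12 GB), drive 8 (11 GB).
Most room is drive 5 with 14 GB free.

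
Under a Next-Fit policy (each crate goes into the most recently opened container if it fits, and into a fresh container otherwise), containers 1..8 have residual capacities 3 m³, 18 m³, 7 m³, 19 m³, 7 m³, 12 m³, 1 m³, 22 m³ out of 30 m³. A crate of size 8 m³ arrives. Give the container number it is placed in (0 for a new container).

Next-Fit only looks at container 8, which has 22 m³ free.
8 m³ fits there.

8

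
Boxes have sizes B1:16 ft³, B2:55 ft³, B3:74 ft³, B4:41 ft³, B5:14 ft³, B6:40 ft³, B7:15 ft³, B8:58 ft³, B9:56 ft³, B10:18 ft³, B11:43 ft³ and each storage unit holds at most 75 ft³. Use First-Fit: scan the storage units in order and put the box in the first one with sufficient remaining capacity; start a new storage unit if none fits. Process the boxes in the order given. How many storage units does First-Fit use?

7

B1 (16 ft³) → storage unit 1 (remaining 59 ft³)
B2 (55 ft³) → storage unit 1 (remaining 4 ft³)
B3 (74 ft³) → storage unit 2 (remaining 1 ft³)
B4 (41 ft³) → storage unit 3 (remaining 34 ft³)
B5 (14 ft³) → storage unit 3 (remaining 20 ft³)
B6 (40 ft³) → storage unit 4 (remaining 35 ft³)
B7 (15 ft³) → storage unit 3 (remaining 5 ft³)
B8 (58 ft³) → storage unit 5 (remaining 17 ft³)
B9 (56 ft³) → storage unit 6 (remaining 19 ft³)
B10 (18 ft³) → storage unit 4 (remaining 17 ft³)
B11 (43 ft³) → storage unit 7 (remaining 32 ft³)
Final storage units: [16,55] [74] [41,14,15] [40,18] [58] [56] [43].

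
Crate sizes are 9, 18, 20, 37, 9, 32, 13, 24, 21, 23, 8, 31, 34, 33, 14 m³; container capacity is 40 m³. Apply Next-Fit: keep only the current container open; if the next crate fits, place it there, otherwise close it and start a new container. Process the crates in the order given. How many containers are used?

12 containers

Put 9 m³ in container 1; 31 m³ remain.
Put 18 m³ in container 1; 13 m³ remain.
Put 20 m³ in container 2; 20 m³ remain.
Put 37 m³ in container 3; 3 m³ remain.
Put 9 m³ in container 4; 31 m³ remain.
Put 32 m³ in container 5; 8 m³ remain.
Put 13 m³ in container 6; 27 m³ remain.
Put 24 m³ in container 6; 3 m³ remain.
Put 21 m³ in container 7; 19 m³ remain.
Put 23 m³ in container 8; 17 m³ remain.
Put 8 m³ in container 8; 9 m³ remain.
Put 31 m³ in container 9; 9 m³ remain.
Put 34 m³ in container 10; 6 m³ remain.
Put 33 m³ in container 11; 7 m³ remain.
Put 14 m³ in container 12; 26 m³ remain.
Final containers: [9,18] [20] [37] [9] [32] [13,24] [21] [23,8] [31] [34] [33] [14].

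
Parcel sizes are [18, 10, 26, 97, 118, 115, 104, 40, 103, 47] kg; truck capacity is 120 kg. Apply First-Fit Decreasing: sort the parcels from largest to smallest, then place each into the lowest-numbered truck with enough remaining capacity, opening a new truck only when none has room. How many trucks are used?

6 trucks

Sorted descending: 118, 115, 104, 103, 97, 47, 40, 26, 18, 10.
Put 118 kg in truck 1; 2 kg remain.
Put 115 kg in truck 2; 5 kg remain.
Put 104 kg in truck 3; 16 kg remain.
Put 103 kg in truck 4; 17 kg remain.
Put 97 kg in truck 5; 23 kg remain.
Put 47 kg in truck 6; 73 kg remain.
Put 40 kg in truck 6; 33 kg remain.
Put 26 kg in truck 6; 7 kg remain.
Put 18 kg in truck 5; 5 kg remain.
Put 10 kg in truck 3; 6 kg remain.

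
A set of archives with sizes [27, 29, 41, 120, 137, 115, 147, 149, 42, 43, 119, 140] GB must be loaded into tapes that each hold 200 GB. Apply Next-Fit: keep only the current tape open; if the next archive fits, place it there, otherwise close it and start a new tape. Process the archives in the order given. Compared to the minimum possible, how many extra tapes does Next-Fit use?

Next-Fit: [27,29,41] [120] [137] [115] [147] [149,42] [43,119] [140] → 8 tapes.
7 archives exceed 100 GB (half the capacity), and no two of those can share a tape, so at least 7 tapes are needed.
An optimal packing achieves that bound: [149,43] [147,42] [140,41] [137,29,27] [120] [119] [115] → 7 tapes.
Excess: 8 − 7 = 1.

1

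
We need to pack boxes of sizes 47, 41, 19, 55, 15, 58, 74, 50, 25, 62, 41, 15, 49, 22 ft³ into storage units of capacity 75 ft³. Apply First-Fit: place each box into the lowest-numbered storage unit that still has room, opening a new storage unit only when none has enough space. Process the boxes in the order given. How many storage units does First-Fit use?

47 ft³ → storage unit 1 (remaining 28 ft³)
41 ft³ → storage unit 2 (remaining 34 ft³)
19 ft³ → storage unit 1 (remaining 9 ft³)
55 ft³ → storage unit 3 (remaining 20 ft³)
15 ft³ → storage unit 2 (remaining 19 ft³)
58 ft³ → storage unit 4 (remaining 17 ft³)
74 ft³ → storage unit 5 (remaining 1 ft³)
50 ft³ → storage unit 6 (remaining 25 ft³)
25 ft³ → storage unit 6 (remaining 0 ft³)
62 ft³ → storage unit 7 (remaining 13 ft³)
41 ft³ → storage unit 8 (remaining 34 ft³)
15 ft³ → storage unit 2 (remaining 4 ft³)
49 ft³ → storage unit 9 (remaining 26 ft³)
22 ft³ → storage unit 8 (remaining 12 ft³)

9 storage units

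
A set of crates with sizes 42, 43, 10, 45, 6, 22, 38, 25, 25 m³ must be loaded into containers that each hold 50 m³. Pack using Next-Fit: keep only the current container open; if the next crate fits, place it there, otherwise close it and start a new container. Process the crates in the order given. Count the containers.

7

container 1: place 42 m³, 8 m³ left
container 2: place 43 m³, 7 m³ left
container 3: place 10 m³, 40 m³ left
container 4: place 45 m³, 5 m³ left
container 5: place 6 m³, 44 m³ left
container 5: place 22 m³, 22 m³ left
container 6: place 38 m³, 12 m³ left
container 7: place 25 m³, 25 m³ left
container 7: place 25 m³, 0 m³ left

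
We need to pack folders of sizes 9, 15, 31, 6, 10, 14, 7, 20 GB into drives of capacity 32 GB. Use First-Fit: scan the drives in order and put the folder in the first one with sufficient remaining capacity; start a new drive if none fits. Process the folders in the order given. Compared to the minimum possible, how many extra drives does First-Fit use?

First-Fit: [9,15,6] [31] [10,14,7] [20] → 4 drives.
Total size 112 GB; any packing needs at least ⌈112/32⌉ = 4 drives.
So 4 is already optimal.

0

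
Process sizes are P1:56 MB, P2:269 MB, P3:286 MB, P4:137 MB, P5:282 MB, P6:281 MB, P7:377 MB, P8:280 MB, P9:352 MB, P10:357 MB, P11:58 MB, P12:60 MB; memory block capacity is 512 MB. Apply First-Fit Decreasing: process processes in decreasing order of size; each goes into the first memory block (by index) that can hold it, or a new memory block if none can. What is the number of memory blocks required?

Sorted descending: 377, 357, 352, 286, 282, 281, 280, 269, 137, 60, 58, 56.
memory block 1: place 377 MB, 135 MB left
memory block 2: place 357 MB, 155 MB left
memory block 3: place 352 MB, 160 MB left
memory block 4: place 286 MB, 226 MB left
memory block 5: place 282 MB, 230 MB left
memory block 6: place 281 MB, 231 MB left
memory block 7: place 280 MB, 232 MB left
memory block 8: place 269 MB, 243 MB left
memory block 2: place 137 MB, 18 MB left
memory block 1: place 60 MB, 75 MB left
memory block 1: place 58 MB, 17 MB left
memory block 3: place 56 MB, 104 MB left
Final memory blocks: [377,60,58] [357,137] [352,56] [286] [282] [281] [280] [269].

8 memory blocks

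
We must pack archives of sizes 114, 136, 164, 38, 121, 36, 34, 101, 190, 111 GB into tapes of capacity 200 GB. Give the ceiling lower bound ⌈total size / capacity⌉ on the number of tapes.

6 tapes

Total size = 114 + 136 + 164 + 38 + 121 + 36 + 34 + 101 + 190 + 111 = 1045 GB.
⌈1045 / 200⌉ = 6.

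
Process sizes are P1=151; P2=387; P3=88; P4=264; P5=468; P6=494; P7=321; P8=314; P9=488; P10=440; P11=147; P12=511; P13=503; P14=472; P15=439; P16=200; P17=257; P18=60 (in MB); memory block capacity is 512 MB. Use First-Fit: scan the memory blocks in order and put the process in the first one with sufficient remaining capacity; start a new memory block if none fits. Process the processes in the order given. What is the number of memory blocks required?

13

Put P1 (151 MB) in memory block 1; 361 MB remain.
Put P2 (387 MB) in memory block 2; 125 MB remain.
Put P3 (88 MB) in memory block 1; 273 MB remain.
Put P4 (264 MB) in memory block 1; 9 MB remain.
Put P5 (468 MB) in memory block 3; 44 MB remain.
Put P6 (494 MB) in memory block 4; 18 MB remain.
Put P7 (321 MB) in memory block 5; 191 MB remain.
Put P8 (314 MB) in memory block 6; 198 MB remain.
Put P9 (488 MB) in memory block 7; 24 MB remain.
Put P10 (440 MB) in memory block 8; 72 MB remain.
Put P11 (147 MB) in memory block 5; 44 MB remain.
Put P12 (511 MB) in memory block 9; 1 MB remain.
Put P13 (503 MB) in memory block 10; 9 MB remain.
Put P14 (472 MB) in memory block 11; 40 MB remain.
Put P15 (439 MB) in memory block 12; 73 MB remain.
Put P16 (200 MB) in memory block 13; 312 MB remain.
Put P17 (257 MB) in memory block 13; 55 MB remain.
Put P18 (60 MB) in memory block 2; 65 MB remain.
Final memory blocks: [151,88,264] [387,60] [468] [494] [321,147] [314] [488] [440] [511] [503] [472] [439] [200,257].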